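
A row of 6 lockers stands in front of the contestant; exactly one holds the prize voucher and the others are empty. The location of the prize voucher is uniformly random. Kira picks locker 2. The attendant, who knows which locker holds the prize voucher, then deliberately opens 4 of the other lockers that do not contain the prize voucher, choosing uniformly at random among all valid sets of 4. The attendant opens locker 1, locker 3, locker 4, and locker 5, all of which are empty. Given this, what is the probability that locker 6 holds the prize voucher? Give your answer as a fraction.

5/6

Condition on the true location of the prize voucher.
If it is in any of lockers 1, 3, 4, and 5 (prior 1/6 each): that locker was opened and seen not to hold the prize — ruled out; weight (1/6)·0 = 0 each.
If it is in locker 2 (prior 1/6): the attendant has 5 equally likely choices, so probability 1/5; weight (1/6)·(1/5) = 1/30.
If it is in locker 6 (prior 1/6): the attendant has no choice, probability 1; weight (1/6)·1 = 1/6.
The weights sum to 1/5.
So P(the prize voucher in locker 6 | the attendant opened locker 1, locker 3, locker 4, and locker 5) = (1/6) / (1/5) = 5/6.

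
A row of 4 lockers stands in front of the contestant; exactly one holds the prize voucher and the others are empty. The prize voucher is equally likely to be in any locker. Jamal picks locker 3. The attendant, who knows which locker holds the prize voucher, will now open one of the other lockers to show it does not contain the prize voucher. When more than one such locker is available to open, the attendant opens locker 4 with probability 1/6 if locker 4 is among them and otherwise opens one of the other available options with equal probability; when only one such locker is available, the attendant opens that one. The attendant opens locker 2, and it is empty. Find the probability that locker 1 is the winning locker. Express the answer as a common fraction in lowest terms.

10/21

Consider each possible location of the prize voucher in turn.
If it is in locker 1 (prior 1/4): locker 4 is available but not opened, probability 5/6; weight (1/4)·(5/6) = 5/24.
If it is in locker 2 (prior 1/4): the attendant opened locker 2, so this case is ruled out; weight (1/4)·0 = 0.
If it is in locker 3 (prior 1/4): locker 4 is available but not opened; locker 2 gets probability (1 − 1/6)/2 = 5/12; weight (1/4)·(5/12) = 5/48.
If it is in locker 4 (prior 1/4): locker 4 holds the prize so is unavailable; the attendant chooses uniformly among the 2 others, probability 1/2; weight (1/4)·(1/2) = 1/8.
The weights sum to 7/16.
So P(the prize voucher in locker 1 | the attendant opened locker 2) = (5/24) / (7/16) = 10/21.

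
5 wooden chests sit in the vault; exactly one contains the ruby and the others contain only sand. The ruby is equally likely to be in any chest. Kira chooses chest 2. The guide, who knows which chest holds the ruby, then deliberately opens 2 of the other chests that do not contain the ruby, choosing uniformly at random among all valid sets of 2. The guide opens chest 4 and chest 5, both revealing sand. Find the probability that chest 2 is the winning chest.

1/5

Condition on the true location of the ruby.
If it is in either of chests 1 and 3 (prior 1/5 each): the guide has 3 equally likely choices, so probability 1/3; weight (1/5)·(1/3) = 1/15 each.
If it is in chest 2 (prior 1/5): the guide has 6 equally likely choices, so probability 1/6; weight (1/5)·(1/6) = 1/30.
If it is in either of chests 4 and 5 (prior 1/5 each): that chest was opened and seen not to hold the prize — ruled out; weight (1/5)·0 = 0 each.
The weights sum to 1/6.
So P(the ruby in chest 2 | the guide opened chest 4 and chest 5) = (1/30) / (1/6) = 1/5.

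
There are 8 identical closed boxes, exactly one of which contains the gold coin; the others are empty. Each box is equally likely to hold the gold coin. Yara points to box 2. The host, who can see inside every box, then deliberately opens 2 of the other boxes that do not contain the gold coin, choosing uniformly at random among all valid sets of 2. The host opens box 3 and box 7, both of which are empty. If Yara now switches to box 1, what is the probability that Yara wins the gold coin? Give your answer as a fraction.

Apply Bayes' rule, conditioning on where the gold coin actually is.
If it is in any of boxes 1, 4, 5, 6, and 8 (prior 1/8 each): the host has 15 equally likely choices, so probability 1/15; weight (1/8)·(1/15) = 1/120 each.
If it is in box 2 (prior 1/8): the host has 21 equally likely choices, so probability 1/21; weight (1/8)·(1/21) = 1/168.
If it is in either of boxes 3 and 7 (prior 1/8 each): that box was opened and seen not to hold the prize — ruled out; weight (1/8)·0 = 0 each.
The weights sum to 1/21.
So P(the gold coin in box 1 | the host opened box 3 and box 7) = (1/120) / (1/21) = 7/40.

7/40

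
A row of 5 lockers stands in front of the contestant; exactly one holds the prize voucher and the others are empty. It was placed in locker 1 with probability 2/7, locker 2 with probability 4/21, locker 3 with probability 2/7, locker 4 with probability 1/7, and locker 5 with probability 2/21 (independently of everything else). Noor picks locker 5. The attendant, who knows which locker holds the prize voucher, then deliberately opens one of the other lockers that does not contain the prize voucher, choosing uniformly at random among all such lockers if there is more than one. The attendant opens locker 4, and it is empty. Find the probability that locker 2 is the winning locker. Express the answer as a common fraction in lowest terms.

8/35

Condition on the true location of the prize voucher.
If it is in either of lockers 1 and 3 (prior 2/7 each): the attendant has 3 equally likely choices, so probability 1/3; weight (2/7)·(1/3) = 2/21 each.
If it is in locker 2 (prior 4/21): the attendant has 3 equally likely choices, so probability 1/3; weight (4/21)·(1/3) = 4/63.
If it is in locker 4 (prior 1/7): the attendant opened locker 4, so this case is ruled out; weight (1/7)·0 = 0.
If it is in locker 5 (prior 2/21): the attendant has 4 equally likely choices, so probability 1/4; weight (2/21)·(1/4) = 1/42.
The weights sum to 5/18.
So P(the prize voucher in locker 2 | the attendant opened locker 4) = (4/63) / (5/18) = 8/35.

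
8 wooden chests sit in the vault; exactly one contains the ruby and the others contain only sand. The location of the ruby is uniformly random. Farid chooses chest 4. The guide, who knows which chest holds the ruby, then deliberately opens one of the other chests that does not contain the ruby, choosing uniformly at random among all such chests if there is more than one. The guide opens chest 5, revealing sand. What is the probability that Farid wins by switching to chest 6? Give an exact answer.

Apply Bayes' rule, conditioning on where the ruby actually is.
If it is in any of chests 1, 2, 3, 6, 7, and 8 (prior 1/8 each): the guide has 6 equally likely choices, so probability 1/6; weight (1/8)·(1/6) = 1/48 each.
If it is in chest 4 (prior 1/8): the guide has 7 equally likely choices, so probability 1/7; weight (1/8)·(1/7) = 1/56.
If it is in chest 5 (prior 1/8): the guide opened chest 5, so this case is ruled out; weight (1/8)·0 = 0.
The weights sum to 1/7.
So P(the ruby in chest 6 | the guide opened chest 5) = (1/48) / (1/7) = 7/48.

7/48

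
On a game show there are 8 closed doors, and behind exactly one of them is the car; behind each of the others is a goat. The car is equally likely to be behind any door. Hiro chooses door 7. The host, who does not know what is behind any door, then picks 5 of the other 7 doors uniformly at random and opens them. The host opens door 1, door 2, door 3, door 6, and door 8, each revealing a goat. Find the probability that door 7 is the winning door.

1/3

Consider each possible location of the car in turn.
If it is behind any of doors 1, 2, 3, 6, and 8 (prior 1/8 each): that door was opened and seen not to hold the prize — ruled out; weight (1/8)·0 = 0 each.
If it is behind any of doors 4, 5, and 7 (prior 1/8 each): the host picks exactly this set with probability 1/21 regardless, and none is the prize; weight (1/8)·(1/21) = 1/168 each.
The weights sum to 1/56.
So P(the car behind door 7 | the host opened door 1, door 2, door 3, door 6, and door 8) = (1/168) / (1/56) = 1/3.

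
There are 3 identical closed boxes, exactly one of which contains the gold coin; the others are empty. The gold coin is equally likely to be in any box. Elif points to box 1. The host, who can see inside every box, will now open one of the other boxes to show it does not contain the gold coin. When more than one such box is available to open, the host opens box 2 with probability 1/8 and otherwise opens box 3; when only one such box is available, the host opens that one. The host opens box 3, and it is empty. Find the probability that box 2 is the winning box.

8/15

Apply Bayes' rule, conditioning on where the gold coin actually is.
If it is in box 1 (prior 1/3): box 2 is available but not opened, probability 7/8; weight (1/3)·(7/8) = 7/24.
If it is in box 2 (prior 1/3): only box 3 is available, probability 1; weight (1/3)·1 = 1/3.
If it is in box 3 (prior 1/3): the host opened box 3, so this case is ruled out; weight (1/3)·0 = 0.
The weights sum to 5/8.
So P(the gold coin in box 2 | the host opened box 3) = (1/3) / (5/8) = 8/15.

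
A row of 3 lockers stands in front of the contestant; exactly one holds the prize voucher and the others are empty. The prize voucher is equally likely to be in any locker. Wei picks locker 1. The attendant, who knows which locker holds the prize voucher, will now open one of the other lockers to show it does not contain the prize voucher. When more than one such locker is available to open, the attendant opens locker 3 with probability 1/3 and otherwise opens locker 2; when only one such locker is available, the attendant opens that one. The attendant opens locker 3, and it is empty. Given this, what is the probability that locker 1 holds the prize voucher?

1/4

Consider each possible location of the prize voucher in turn.
If it is in locker 1 (prior 1/3): locker 3 is available, opened with probability 1/3; weight (1/3)·(1/3) = 1/9.
If it is in locker 2 (prior 1/3): only locker 3 is available, probability 1; weight (1/3)·1 = 1/3.
If it is in locker 3 (prior 1/3): the attendant opened locker 3, so this case is ruled out; weight (1/3)·0 = 0.
The weights sum to 4/9.
So P(the prize voucher in locker 1 | the attendant opened locker 3) = (1/9) / (4/9) = 1/4.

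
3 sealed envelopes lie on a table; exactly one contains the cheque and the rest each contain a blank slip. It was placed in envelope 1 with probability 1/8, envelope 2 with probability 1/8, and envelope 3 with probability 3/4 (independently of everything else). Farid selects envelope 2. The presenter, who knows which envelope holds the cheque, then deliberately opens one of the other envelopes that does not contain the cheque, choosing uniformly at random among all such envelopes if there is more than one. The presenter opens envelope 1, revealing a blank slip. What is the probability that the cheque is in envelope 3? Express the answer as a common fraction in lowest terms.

Condition on the true location of the cheque.
If it is in envelope 1 (prior 1/8): the presenter opened envelope 1, so this case is ruled out; weight (1/8)·0 = 0.
If it is in envelope 2 (prior 1/8): the presenter has 2 equally likely choices, so probability 1/2; weight (1/8)·(1/2) = 1/16.
If it is in envelope 3 (prior 3/4): the presenter has no choice, probability 1; weight (3/4)·1 = 3/4.
The weights sum to 13/16.
So P(the cheque in envelope 3 | the presenter opened envelope 1) = (3/4) / (13/16) = 12/13.

12/13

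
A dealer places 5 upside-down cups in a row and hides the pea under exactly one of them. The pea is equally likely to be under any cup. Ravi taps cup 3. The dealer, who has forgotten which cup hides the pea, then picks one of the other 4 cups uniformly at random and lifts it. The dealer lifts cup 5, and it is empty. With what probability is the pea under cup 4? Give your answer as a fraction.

Because the dealer chose which cup to lift without knowing where the pea is, the choice is independent of the prize location. Learning that cup 5 does not hold the pea simply rules out that one location and leaves the remaining 4 cups still equally likely by symmetry.
So P(the pea under cup 4) = 1/4.

1/4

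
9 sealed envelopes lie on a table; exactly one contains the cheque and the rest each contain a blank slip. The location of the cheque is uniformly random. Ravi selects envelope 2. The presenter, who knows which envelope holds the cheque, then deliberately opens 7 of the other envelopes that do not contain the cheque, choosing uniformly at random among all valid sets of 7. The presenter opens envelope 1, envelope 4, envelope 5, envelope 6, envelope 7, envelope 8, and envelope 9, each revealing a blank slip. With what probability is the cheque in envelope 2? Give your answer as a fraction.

Condition on the true location of the cheque.
If it is in any of envelopes 1, 4, 5, 6, 7, 8, and 9 (prior 1/9 each): that envelope was opened and seen not to hold the prize — ruled out; weight (1/9)·0 = 0 each.
If it is in envelope 2 (prior 1/9): the presenter has 8 equally likely choices, so probability 1/8; weight (1/9)·(1/8) = 1/72.
If it is in envelope 3 (prior 1/9): the presenter has no choice, probability 1; weight (1/9)·1 = 1/9.
The weights sum to 1/8.
So P(the cheque in envelope 2 | the presenter opened envelope 1, envelope 4, envelope 5, envelope 6, envelope 7, envelope 8, and envelope 9) = (1/72) / (1/8) = 1/9.

1/9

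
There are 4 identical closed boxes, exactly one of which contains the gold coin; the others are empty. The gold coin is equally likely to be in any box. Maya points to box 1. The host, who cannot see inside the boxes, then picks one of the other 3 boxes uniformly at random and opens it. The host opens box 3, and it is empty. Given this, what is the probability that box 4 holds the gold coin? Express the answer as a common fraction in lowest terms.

1/3

Condition on the true location of the gold coin.
If it is in any of boxes 1, 2, and 4 (prior 1/4 each): the host picks box 3 with probability 1/3 regardless, and it is not the prize; weight (1/4)·(1/3) = 1/12 each.
If it is in box 3 (prior 1/4): the host opened box 3, so this case is ruled out; weight (1/4)·0 = 0.
The weights sum to 1/4.
So P(the gold coin in box 4 | the host opened box 3) = (1/12) / (1/4) = 1/3.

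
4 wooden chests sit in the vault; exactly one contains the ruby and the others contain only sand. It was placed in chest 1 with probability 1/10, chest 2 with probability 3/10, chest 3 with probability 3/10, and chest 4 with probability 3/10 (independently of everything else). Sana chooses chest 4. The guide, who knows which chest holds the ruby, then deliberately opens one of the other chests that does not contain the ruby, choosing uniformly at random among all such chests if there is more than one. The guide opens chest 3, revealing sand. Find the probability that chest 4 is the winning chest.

1/3

Condition on the true location of the ruby.
If it is in chest 1 (prior 1/10): the guide has 2 equally likely choices, so probability 1/2; weight (1/10)·(1/2) = 1/20.
If it is in chest 2 (prior 3/10): the guide has 2 equally likely choices, so probability 1/2; weight (3/10)·(1/2) = 3/20.
If it is in chest 3 (prior 3/10): the guide opened chest 3, so this case is ruled out; weight (3/10)·0 = 0.
If it is in chest 4 (prior 3/10): the guide has 3 equally likely choices, so probability 1/3; weight (3/10)·(1/3) = 1/10.
The weights sum to 3/10.
So P(the ruby in chest 4 | the guide opened chest 3) = (1/10) / (3/10) = 1/3.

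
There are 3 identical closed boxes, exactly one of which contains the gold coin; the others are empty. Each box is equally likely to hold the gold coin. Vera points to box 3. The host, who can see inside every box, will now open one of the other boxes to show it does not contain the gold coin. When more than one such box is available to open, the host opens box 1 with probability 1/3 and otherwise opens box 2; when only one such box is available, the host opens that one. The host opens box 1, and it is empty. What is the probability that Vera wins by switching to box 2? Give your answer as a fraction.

Consider each possible location of the gold coin in turn.
If it is in box 1 (prior 1/3): the host opened box 1, so this case is ruled out; weight (1/3)·0 = 0.
If it is in box 2 (prior 1/3): only box 1 is available, probability 1; weight (1/3)·1 = 1/3.
If it is in box 3 (prior 1/3): box 1 is available, opened with probability 1/3; weight (1/3)·(1/3) = 1/9.
The weights sum to 4/9.
So P(the gold coin in box 2 | the host opened box 1) = (1/3) / (4/9) = 3/4.

3/4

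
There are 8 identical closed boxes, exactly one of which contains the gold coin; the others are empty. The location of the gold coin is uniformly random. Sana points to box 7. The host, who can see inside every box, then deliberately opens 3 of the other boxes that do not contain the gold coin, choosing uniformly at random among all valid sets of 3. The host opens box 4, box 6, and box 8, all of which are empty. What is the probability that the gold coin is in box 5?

7/32

Apply Bayes' rule, conditioning on where the gold coin actually is.
If it is in any of boxes 1, 2, 3, and 5 (prior 1/8 each): the host has 20 equally likely choices, so probability 1/20; weight (1/8)·(1/20) = 1/160 each.
If it is in any of boxes 4, 6, and 8 (prior 1/8 each): that box was opened and seen not to hold the prize — ruled out; weight (1/8)·0 = 0 each.
If it is in box 7 (prior 1/8): the host has 35 equally likely choices, so probability 1/35; weight (1/8)·(1/35) = 1/280.
The weights sum to 1/35.
So P(the gold coin in box 5 | the host opened box 4, box 6, and box 8) = (1/160) / (1/35) = 7/32.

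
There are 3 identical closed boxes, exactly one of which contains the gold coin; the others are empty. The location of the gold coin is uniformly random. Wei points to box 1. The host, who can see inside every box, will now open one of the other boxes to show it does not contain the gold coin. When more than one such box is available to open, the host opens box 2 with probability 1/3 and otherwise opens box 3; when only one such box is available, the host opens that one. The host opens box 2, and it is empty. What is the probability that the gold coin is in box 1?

1/4

Apply Bayes' rule, conditioning on where the gold coin actually is.
If it is in box 1 (prior 1/3): box 2 is available, opened with probability 1/3; weight (1/3)·(1/3) = 1/9.
If it is in box 2 (prior 1/3): the host opened box 2, so this case is ruled out; weight (1/3)·0 = 0.
If it is in box 3 (prior 1/3): only box 2 is available, probability 1; weight (1/3)·1 = 1/3.
The weights sum to 4/9.
So P(the gold coin in box 1 | the host opened box 2) = (1/9) / (4/9) = 1/4.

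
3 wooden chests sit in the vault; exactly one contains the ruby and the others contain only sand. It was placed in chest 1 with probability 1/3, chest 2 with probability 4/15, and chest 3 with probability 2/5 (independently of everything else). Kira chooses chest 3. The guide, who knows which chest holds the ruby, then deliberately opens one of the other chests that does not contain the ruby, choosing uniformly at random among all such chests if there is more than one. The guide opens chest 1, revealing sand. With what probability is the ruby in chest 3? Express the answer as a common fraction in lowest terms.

3/7

Condition on the true location of the ruby.
If it is in chest 1 (prior 1/3): the guide opened chest 1, so this case is ruled out; weight (1/3)·0 = 0.
If it is in chest 2 (prior 4/15): the guide has no choice, probability 1; weight (4/15)·1 = 4/15.
If it is in chest 3 (prior 2/5): the guide has 2 equally likely choices, so probability 1/2; weight (2/5)·(1/2) = 1/5.
The weights sum to 7/15.
So P(the ruby in chest 3 | the guide opened chest 1) = (1/5) / (7/15) = 3/7.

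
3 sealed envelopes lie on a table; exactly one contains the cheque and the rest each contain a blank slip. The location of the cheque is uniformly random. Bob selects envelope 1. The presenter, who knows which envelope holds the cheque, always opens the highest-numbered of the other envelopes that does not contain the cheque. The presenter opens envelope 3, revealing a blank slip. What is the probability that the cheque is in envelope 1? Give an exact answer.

Apply Bayes' rule, conditioning on where the cheque actually is.
If it is in either of envelopes 1 and 2 (prior 1/3 each): envelope 3 is the highest-numbered option available, probability 1; weight (1/3)·1 = 1/3 each.
If it is in envelope 3 (prior 1/3): the presenter opened envelope 3, so this case is ruled out; weight (1/3)·0 = 0.
The weights sum to 2/3.
So P(the cheque in envelope 1 | the presenter opened envelope 3) = (1/3) / (2/3) = 1/2.

1/2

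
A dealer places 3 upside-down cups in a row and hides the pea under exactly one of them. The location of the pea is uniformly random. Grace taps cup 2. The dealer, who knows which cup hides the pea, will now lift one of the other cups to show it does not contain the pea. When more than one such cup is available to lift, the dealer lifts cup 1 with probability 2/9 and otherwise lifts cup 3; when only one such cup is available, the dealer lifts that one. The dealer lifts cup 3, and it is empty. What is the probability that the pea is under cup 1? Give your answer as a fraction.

9/16

Consider each possible location of the pea in turn.
If it is under cup 1 (prior 1/3): only cup 3 is available, probability 1; weight (1/3)·1 = 1/3.
If it is under cup 2 (prior 1/3): cup 1 is available but not opened, probability 7/9; weight (1/3)·(7/9) = 7/27.
If it is under cup 3 (prior 1/3): the dealer opened cup 3, so this case is ruled out; weight (1/3)·0 = 0.
The weights sum to 16/27.
So P(the pea under cup 1 | the dealer opened cup 3) = (1/3) / (16/27) = 9/16.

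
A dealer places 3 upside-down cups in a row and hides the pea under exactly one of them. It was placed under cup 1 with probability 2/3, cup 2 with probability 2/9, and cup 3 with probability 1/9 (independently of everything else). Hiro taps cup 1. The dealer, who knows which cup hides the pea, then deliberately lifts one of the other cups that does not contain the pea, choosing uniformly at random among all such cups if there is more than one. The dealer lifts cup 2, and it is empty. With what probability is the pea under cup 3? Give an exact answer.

Condition on the true location of the pea.
If it is under cup 1 (prior 2/3): the dealer has 2 equally likely choices, so probability 1/2; weight (2/3)·(1/2) = 1/3.
If it is under cup 2 (prior 2/9): the dealer opened cup 2, so this case is ruled out; weight (2/9)·0 = 0.
If it is under cup 3 (prior 1/9): the dealer has no choice, probability 1; weight (1/9)·1 = 1/9.
The weights sum to 4/9.
So P(the pea under cup 3 | the dealer opened cup 2) = (1/9) / (4/9) = 1/4.

1/4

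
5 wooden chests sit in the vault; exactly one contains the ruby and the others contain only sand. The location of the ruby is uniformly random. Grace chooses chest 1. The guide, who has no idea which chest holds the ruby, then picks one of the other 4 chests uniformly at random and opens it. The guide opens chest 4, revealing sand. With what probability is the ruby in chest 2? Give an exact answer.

Condition on the true location of the ruby.
If it is in any of chests 1, 2, 3, and 5 (prior 1/5 each): the guide picks chest 4 with probability 1/4 regardless, and it is not the prize; weight (1/5)·(1/4) = 1/20 each.
If it is in chest 4 (prior 1/5): the guide opened chest 4, so this case is ruled out; weight (1/5)·0 = 0.
The weights sum to 1/5.
So P(the ruby in chest 2 | the guide opened chest 4) = (1/20) / (1/5) = 1/4.

1/4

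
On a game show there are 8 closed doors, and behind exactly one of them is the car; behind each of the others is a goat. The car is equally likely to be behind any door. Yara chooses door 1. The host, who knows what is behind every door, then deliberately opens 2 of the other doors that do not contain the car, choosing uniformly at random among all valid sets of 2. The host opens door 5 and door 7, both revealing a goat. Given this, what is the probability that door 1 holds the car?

Condition on the true location of the car.
If it is behind door 1 (prior 1/8): the host has 21 equally likely choices, so probability 1/21; weight (1/8)·(1/21) = 1/168.
If it is behind any of doors 2, 3, 4, 6, and 8 (prior 1/8 each): the host has 15 equally likely choices, so probability 1/15; weight (1/8)·(1/15) = 1/120 each.
If it is behind either of doors 5 and 7 (prior 1/8 each): that door was opened and seen not to hold the prize — ruled out; weight (1/8)·0 = 0 each.
The weights sum to 1/21.
So P(the car behind door 1 | the host opened door 5 and door 7) = (1/168) / (1/21) = 1/8.

1/8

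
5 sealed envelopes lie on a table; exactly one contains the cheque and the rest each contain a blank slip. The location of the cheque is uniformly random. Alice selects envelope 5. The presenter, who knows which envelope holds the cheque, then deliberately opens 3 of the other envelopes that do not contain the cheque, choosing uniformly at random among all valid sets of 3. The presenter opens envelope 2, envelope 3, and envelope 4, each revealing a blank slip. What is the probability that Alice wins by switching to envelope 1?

Consider each possible location of the cheque in turn.
If it is in envelope 1 (prior 1/5): the presenter has no choice, probability 1; weight (1/5)·1 = 1/5.
If it is in any of envelopes 2, 3, and 4 (prior 1/5 each): that envelope was opened and seen not to hold the prize — ruled out; weight (1/5)·0 = 0 each.
If it is in envelope 5 (prior 1/5): the presenter has 4 equally likely choices, so probability 1/4; weight (1/5)·(1/4) = 1/20.
The weights sum to 1/4.
So P(the cheque in envelope 1 | the presenter opened envelope 2, envelope 3, and envelope 4) = (1/5) / (1/4) = 4/5.

4/5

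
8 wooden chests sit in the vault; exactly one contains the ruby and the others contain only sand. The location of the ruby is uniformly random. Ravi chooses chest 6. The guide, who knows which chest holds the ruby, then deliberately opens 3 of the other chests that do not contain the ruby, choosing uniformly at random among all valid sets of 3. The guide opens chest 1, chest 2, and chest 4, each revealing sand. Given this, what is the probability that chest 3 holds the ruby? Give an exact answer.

Condition on the true location of the ruby.
If it is in any of chests 1, 2, and 4 (prior 1/8 each): that chest was opened and seen not to hold the prize — ruled out; weight (1/8)·0 = 0 each.
If it is in any of chests 3, 5, 7, and 8 (prior 1/8 each): the guide has 20 equally likely choices, so probability 1/20; weight (1/8)·(1/20) = 1/160 each.
If it is in chest 6 (prior 1/8): the guide has 35 equally likely choices, so probability 1/35; weight (1/8)·(1/35) = 1/280.
The weights sum to 1/35.
So P(the ruby in chest 3 | the guide opened chest 1, chest 2, and chest 4) = (1/160) / (1/35) = 7/32.

7/32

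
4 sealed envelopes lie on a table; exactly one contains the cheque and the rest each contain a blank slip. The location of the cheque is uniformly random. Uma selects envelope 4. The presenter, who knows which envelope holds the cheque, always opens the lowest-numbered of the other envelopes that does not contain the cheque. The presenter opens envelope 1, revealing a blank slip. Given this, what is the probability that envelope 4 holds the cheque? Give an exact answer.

1/3

Condition on the true location of the cheque.
If it is in envelope 1 (prior 1/4): the presenter opened envelope 1, so this case is ruled out; weight (1/4)·0 = 0.
If it is in any of envelopes 2, 3, and 4 (prior 1/4 each): envelope 1 is the lowest-numbered option available, probability 1; weight (1/4)·1 = 1/4 each.
The weights sum to 3/4.
So P(the cheque in envelope 4 | the presenter opened envelope 1) = (1/4) / (3/4) = 1/3.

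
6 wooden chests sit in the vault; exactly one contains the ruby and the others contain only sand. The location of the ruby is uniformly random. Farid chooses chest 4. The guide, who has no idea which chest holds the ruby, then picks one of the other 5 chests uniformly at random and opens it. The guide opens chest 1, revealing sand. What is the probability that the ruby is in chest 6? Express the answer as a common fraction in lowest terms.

Condition on the true location of the ruby.
If it is in chest 1 (prior 1/6): the guide opened chest 1, so this case is ruled out; weight (1/6)·0 = 0.
If it is in any of chests 2, 3, 4, 5, and 6 (prior 1/6 each): the guide picks chest 1 with probability 1/5 regardless, and it is not the prize; weight (1/6)·(1/5) = 1/30 each.
The weights sum to 1/6.
So P(the ruby in chest 6 | the guide opened chest 1) = (1/30) / (1/6) = 1/5.

1/5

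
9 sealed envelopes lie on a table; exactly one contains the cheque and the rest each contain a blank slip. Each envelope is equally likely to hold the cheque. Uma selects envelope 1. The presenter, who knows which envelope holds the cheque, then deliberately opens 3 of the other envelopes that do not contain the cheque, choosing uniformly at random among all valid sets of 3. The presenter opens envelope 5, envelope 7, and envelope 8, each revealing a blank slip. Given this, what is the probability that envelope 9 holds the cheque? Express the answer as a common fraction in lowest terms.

Consider each possible location of the cheque in turn.
If it is in envelope 1 (prior 1/9): the presenter has 56 equally likely choices, so probability 1/56; weight (1/9)·(1/56) = 1/504.
If it is in any of envelopes 2, 3, 4, 6, and 9 (prior 1/9 each): the presenter has 35 equally likely choices, so probability 1/35; weight (1/9)·(1/35) = 1/315 each.
If it is in any of envelopes 5, 7, and 8 (prior 1/9 each): that envelope was opened and seen not to hold the prize — ruled out; weight (1/9)·0 = 0 each.
The weights sum to 1/56.
So P(the cheque in envelope 9 | the presenter opened envelope 5, envelope 7, and envelope 8) = (1/315) / (1/56) = 8/45.

8/45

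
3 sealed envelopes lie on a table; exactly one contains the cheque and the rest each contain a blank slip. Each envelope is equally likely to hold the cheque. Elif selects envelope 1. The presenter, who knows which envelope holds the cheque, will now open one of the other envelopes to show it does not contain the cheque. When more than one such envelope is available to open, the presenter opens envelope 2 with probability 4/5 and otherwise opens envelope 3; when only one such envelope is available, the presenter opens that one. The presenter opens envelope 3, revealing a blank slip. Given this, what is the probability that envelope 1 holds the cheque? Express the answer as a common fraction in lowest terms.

1/6

Consider each possible location of the cheque in turn.
If it is in envelope 1 (prior 1/3): envelope 2 is available but not opened, probability 1/5; weight (1/3)·(1/5) = 1/15.
If it is in envelope 2 (prior 1/3): only envelope 3 is available, probability 1; weight (1/3)·1 = 1/3.
If it is in envelope 3 (prior 1/3): the presenter opened envelope 3, so this case is ruled out; weight (1/3)·0 = 0.
The weights sum to 2/5.
So P(the cheque in envelope 1 | the presenter opened envelope 3) = (1/15) / (2/5) = 1/6.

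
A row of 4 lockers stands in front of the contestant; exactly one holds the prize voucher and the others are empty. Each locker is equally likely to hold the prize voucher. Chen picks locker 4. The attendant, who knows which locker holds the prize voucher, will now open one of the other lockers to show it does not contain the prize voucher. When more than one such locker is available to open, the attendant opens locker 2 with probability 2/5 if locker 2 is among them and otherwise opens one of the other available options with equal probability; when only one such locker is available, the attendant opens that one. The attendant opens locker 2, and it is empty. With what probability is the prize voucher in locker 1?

1/3

Consider each possible location of the prize voucher in turn.
If it is in any of lockers 1, 3, and 4 (prior 1/4 each): locker 2 is available, opened with probability 2/5; weight (1/4)·(2/5) = 1/10 each.
If it is in locker 2 (prior 1/4): the attendant opened locker 2, so this case is ruled out; weight (1/4)·0 = 0.
The weights sum to 3/10.
So P(the prize voucher in locker 1 | the attendant opened locker 2) = (1/10) / (3/10) = 1/3.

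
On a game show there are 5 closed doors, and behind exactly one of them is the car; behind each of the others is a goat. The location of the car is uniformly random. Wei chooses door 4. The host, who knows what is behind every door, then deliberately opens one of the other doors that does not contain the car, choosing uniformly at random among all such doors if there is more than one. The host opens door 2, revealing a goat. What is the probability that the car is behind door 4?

1/5

Consider each possible location of the car in turn.
If it is behind any of doors 1, 3, and 5 (prior 1/5 each): the host has 3 equally likely choices, so probability 1/3; weight (1/5)·(1/3) = 1/15 each.
If it is behind door 2 (prior 1/5): the host opened door 2, so this case is ruled out; weight (1/5)·0 = 0.
If it is behind door 4 (prior 1/5): the host has 4 equally likely choices, so probability 1/4; weight (1/5)·(1/4) = 1/20.
The weights sum to 1/4.
So P(the car behind door 4 | the host opened door 2) = (1/20) / (1/4) = 1/5.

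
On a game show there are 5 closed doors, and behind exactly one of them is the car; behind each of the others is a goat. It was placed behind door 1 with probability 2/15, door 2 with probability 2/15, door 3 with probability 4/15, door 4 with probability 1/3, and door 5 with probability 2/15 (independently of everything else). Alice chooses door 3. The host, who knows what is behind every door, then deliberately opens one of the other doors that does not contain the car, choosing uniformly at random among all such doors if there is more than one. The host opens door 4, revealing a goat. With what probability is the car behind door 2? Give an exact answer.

2/9

Condition on the true location of the car.
If it is behind any of doors 1, 2, and 5 (prior 2/15 each): the host has 3 equally likely choices, so probability 1/3; weight (2/15)·(1/3) = 2/45 each.
If it is behind door 3 (prior 4/15): the host has 4 equally likely choices, so probability 1/4; weight (4/15)·(1/4) = 1/15.
If it is behind door 4 (prior 1/3): the host opened door 4, so this case is ruled out; weight (1/3)·0 = 0.
The weights sum to 1/5.
So P(the car behind door 2 | the host opened door 4) = (2/45) / (1/5) = 2/9.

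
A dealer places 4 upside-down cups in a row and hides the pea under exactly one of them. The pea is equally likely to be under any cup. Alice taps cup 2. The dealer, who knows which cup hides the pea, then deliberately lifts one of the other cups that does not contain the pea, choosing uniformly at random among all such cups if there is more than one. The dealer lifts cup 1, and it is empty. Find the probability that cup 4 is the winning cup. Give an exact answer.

Condition on the true location of the pea.
If it is under cup 1 (prior 1/4): the dealer opened cup 1, so this case is ruled out; weight (1/4)·0 = 0.
If it is under cup 2 (prior 1/4): the dealer has 3 equally likely choices, so probability 1/3; weight (1/4)·(1/3) = 1/12.
If it is under either of cups 3 and 4 (prior 1/4 each): the dealer has 2 equally likely choices, so probability 1/2; weight (1/4)·(1/2) = 1/8 each.
The weights sum to 1/3.
So P(the pea under cup 4 | the dealer opened cup 1) = (1/8) / (1/3) = 3/8.

3/8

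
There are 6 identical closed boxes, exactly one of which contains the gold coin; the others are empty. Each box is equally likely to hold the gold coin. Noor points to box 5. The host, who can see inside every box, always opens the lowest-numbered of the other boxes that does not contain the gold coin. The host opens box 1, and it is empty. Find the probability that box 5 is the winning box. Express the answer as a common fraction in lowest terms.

Condition on the true location of the gold coin.
If it is in box 1 (prior 1/6): the host opened box 1, so this case is ruled out; weight (1/6)·0 = 0.
If it is in any of boxes 2, 3, 4, 5, and 6 (prior 1/6 each): box 1 is the lowest-numbered option available, probability 1; weight (1/6)·1 = 1/6 each.
The weights sum to 5/6.
So P(the gold coin in box 5 | the host opened box 1) = (1/6) / (5/6) = 1/5.

1/5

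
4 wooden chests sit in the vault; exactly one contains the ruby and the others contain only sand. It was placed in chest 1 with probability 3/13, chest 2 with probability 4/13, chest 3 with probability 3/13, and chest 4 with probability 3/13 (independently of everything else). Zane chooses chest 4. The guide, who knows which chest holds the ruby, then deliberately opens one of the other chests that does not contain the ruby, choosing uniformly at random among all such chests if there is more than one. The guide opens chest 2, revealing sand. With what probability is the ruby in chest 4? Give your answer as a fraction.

1/4

Apply Bayes' rule, conditioning on where the ruby actually is.
If it is in either of chests 1 and 3 (prior 3/13 each): the guide has 2 equally likely choices, so probability 1/2; weight (3/13)·(1/2) = 3/26 each.
If it is in chest 2 (prior 4/13): the guide opened chest 2, so this case is ruled out; weight (4/13)·0 = 0.
If it is in chest 4 (prior 3/13): the guide has 3 equally likely choices, so probability 1/3; weight (3/13)·(1/3) = 1/13.
The weights sum to 4/13.
So P(the ruby in chest 4 | the guide opened chest 2) = (1/13) / (4/13) = 1/4.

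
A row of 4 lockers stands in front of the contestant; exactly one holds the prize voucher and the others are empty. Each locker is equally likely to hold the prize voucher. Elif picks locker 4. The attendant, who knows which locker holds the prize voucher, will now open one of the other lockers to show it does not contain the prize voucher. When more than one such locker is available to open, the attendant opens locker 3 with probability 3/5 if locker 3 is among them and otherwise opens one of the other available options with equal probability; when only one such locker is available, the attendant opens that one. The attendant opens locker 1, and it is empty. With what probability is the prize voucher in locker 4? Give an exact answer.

2/11

Condition on the true location of the prize voucher.
If it is in locker 1 (prior 1/4): the attendant opened locker 1, so this case is ruled out; weight (1/4)·0 = 0.
If it is in locker 2 (prior 1/4): locker 3 is available but not opened, probability 2/5; weight (1/4)·(2/5) = 1/10.
If it is in locker 3 (prior 1/4): locker 3 holds the prize so is unavailable; the attendant chooses uniformly among the 2 others, probability 1/2; weight (1/4)·(1/2) = 1/8.
If it is in locker 4 (prior 1/4): locker 3 is available but not opened; locker 1 gets probability (1 − 3/5)/2 = 1/5; weight (1/4)·(1/5) = 1/20.
The weights sum to 11/40.
So P(the prize voucher in locker 4 | the attendant opened locker 1) = (1/20) / (11/40) = 2/11.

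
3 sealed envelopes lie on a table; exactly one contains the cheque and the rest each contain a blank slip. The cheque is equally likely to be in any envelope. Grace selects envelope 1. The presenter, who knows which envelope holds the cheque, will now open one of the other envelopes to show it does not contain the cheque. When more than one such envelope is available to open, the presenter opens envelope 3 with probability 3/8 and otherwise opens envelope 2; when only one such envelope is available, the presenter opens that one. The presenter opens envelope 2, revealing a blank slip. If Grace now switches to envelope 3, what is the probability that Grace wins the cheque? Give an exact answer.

Consider each possible location of the cheque in turn.
If it is in envelope 1 (prior 1/3): envelope 3 is available but not opened, probability 5/8; weight (1/3)·(5/8) = 5/24.
If it is in envelope 2 (prior 1/3): the presenter opened envelope 2, so this case is ruled out; weight (1/3)·0 = 0.
If it is in envelope 3 (prior 1/3): only envelope 2 is available, probability 1; weight (1/3)·1 = 1/3.
The weights sum to 13/24.
So P(the cheque in envelope 3 | the presenter opened envelope 2) = (1/3) / (13/24) = 8/13.

8/13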